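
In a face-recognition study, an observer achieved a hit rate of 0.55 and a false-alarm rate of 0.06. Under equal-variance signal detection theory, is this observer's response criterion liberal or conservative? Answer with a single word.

z(H) = 0.126, z(FA) = -1.555
c = −½·(z(H) + z(FA)) = 0.7145
c > 0 → conservative criterion (biased toward responding “no”).

conservative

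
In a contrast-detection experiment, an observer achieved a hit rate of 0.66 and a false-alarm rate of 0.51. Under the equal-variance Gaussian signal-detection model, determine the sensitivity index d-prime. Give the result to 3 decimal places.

z(H) = 0.4125
z(FA) = 0.0251
d' = z(H) − z(FA) = 0.4125 − 0.0251 = 0.3874

d-prime = 0.387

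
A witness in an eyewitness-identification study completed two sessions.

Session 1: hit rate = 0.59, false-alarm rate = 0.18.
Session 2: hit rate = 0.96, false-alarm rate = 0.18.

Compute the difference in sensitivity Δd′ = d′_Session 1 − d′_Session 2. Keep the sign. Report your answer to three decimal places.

Δd′ = -1.523

Session 1: z(0.59) = 0.2275, z(0.18) = -0.9154, d' = 1.1429
Session 2: z(0.96) = 1.7507, z(0.18) = -0.9154, d' = 2.6661
Δd' = d'_Session 1 − d'_Session 2 = 1.1429 − 2.6661 = -1.5232
Session 2 has the higher sensitivity.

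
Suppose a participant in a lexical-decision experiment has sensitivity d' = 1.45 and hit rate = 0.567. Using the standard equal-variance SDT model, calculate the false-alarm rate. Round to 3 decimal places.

z(hit rate) = z(0.567) = 0.1687
z(FA) = z(H) − d' = 0.1687 − 1.45 = -1.2813
false-alarm rate = Φ(-1.2813) = 0.1000

false-alarm rate = 0.100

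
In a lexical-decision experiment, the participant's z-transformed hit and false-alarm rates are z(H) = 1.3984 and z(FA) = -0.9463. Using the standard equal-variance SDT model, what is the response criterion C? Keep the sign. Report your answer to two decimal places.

c = −½·[z(H) + z(FA)] = −½·(1.3984 + (-0.9463)) = -0.22605

C = -0.23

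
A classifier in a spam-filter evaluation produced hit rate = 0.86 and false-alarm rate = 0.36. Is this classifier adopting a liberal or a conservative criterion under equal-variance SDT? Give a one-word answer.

liberal

z(H) = 1.080, z(FA) = -0.358
c = −½·(z(H) + z(FA)) = -0.361
c < 0 → liberal criterion (biased toward responding “yes”).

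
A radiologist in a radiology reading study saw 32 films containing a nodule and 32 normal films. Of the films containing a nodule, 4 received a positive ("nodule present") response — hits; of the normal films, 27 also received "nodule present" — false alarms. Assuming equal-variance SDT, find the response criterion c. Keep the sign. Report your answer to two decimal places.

c = 0.07

H = 4/32 = 0.1250
FA = 27/32 = 0.8438
z(H) = -1.150
z(FA) = 1.010
c = −½·[z(H) + z(FA)] = −0.5 × (-1.150 + 1.010) = 0.070
c > 0: the radiologist has a conservative response bias.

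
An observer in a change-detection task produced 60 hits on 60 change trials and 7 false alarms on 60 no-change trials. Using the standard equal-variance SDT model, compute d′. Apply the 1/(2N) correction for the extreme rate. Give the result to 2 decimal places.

d′ = 3.59

The hit rate is 60/60 = 1, so apply the 1/(2N) correction: H → 1 − 1/(2·60) = 0.99167.
z(H) = z(0.99167) = 2.394
z(FA) = z(0.11667) = -1.192
d' = 2.394 − (-1.192) = 3.586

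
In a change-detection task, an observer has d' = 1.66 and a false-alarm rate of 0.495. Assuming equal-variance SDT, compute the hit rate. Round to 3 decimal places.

hit rate = 0.950

z(false-alarm rate) = z(0.495) = -0.0125
z(H) = z(FA) + d' = -0.0125 + 1.66 = 1.6475
hit rate = Φ(1.6475) = 0.9503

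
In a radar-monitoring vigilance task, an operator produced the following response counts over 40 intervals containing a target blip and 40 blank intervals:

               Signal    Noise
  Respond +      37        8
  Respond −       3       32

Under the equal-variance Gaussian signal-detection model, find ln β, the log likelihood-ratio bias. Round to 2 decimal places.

H = 37/40 = 0.9250
FA = 8/40 = 0.2000
z(H) = z(0.9250) = 1.440
z(FA) = z(0.2000) = -0.842
ln β = −½·[z(H)² − z(FA)²] = −0.5 × (2.074 − 0.709) = -0.6825

ln β = -0.68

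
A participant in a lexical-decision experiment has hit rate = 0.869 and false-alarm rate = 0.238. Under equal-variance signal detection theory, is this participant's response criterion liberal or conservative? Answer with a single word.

liberal

z(H) = 1.122, z(FA) = -0.713
c = −½·(z(H) + z(FA)) = -0.2045
c < 0 → liberal criterion (biased toward responding “yes”).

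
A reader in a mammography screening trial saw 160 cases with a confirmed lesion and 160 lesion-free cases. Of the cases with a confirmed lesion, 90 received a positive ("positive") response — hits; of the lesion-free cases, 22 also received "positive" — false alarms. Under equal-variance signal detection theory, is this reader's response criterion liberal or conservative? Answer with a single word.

z(H) = 0.157, z(FA) = -1.092
c = −½·(z(H) + z(FA)) = 0.4675
c > 0 → conservative criterion (biased toward responding “no”).

conservative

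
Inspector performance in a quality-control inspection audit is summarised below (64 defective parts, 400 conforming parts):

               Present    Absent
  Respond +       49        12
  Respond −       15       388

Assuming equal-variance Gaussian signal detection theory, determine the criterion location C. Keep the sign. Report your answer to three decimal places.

C = 0.578

H = 49/64 = 0.7656
FA = 12/400 = 0.0300
z(H) = z(0.7656) = 0.7244
z(FA) = z(0.0300) = -1.8808
c = −½·[z(H) + z(FA)] = −0.5 × (0.7244 + (-1.8808)) = 0.5782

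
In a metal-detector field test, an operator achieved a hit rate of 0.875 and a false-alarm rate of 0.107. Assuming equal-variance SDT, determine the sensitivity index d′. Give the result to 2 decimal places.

d′ = 2.39

z(H) = z(0.875) = 1.150
z(FA) = z(0.107) = -1.243
d' = z(H) − z(FA) = 1.150 − (-1.243) = 2.393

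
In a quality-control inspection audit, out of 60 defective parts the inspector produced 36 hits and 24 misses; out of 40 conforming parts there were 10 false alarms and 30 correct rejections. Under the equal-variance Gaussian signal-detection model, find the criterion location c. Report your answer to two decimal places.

H = 36/60 = 0.6000
FA = 10/40 = 0.2500
Φ⁻¹(H) = 0.253
Φ⁻¹(FA) = -0.674
c = −½·[z(H) + z(FA)] = −0.5 × (0.253 + (-0.674)) = 0.2105
c > 0: the inspector has a conservative response bias.

c = 0.21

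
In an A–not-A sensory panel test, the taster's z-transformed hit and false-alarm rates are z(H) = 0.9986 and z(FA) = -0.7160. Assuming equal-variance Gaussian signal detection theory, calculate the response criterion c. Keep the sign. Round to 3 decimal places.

c = −½·[z(H) + z(FA)] = −½·(0.9986 + (-0.7160)) = -0.1413
c < 0: the taster has a liberal response bias.

c = -0.141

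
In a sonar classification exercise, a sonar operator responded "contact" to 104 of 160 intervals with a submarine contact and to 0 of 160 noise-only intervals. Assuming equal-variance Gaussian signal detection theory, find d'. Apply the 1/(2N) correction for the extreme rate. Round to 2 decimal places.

The false-alarm rate is 0/160 = 0, so apply the 1/(2N) correction: FA → 1/(2·160) = 0.00313.
z(H) = z(0.65000) = 0.385
z(FA) = z(0.00313) = -2.734
d' = 0.385 − (-2.734) = 3.119

d' = 3.12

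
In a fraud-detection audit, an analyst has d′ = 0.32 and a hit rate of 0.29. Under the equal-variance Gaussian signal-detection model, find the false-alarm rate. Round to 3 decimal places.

false-alarm rate = 0.191

z(hit rate) = z(0.29) = -0.5534
z(FA) = z(H) − d' = -0.5534 − 0.32 = -0.8734
false-alarm rate = Φ(-0.8734) = 0.1912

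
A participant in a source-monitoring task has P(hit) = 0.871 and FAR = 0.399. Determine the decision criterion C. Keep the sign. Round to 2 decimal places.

z(0.871) = 1.131, z(0.399) = -0.256
c = −½·[z(H) + z(FA)] = −0.5 × (1.131 + (-0.256)) = -0.4375
c < 0: the participant has a liberal response bias.

C = -0.44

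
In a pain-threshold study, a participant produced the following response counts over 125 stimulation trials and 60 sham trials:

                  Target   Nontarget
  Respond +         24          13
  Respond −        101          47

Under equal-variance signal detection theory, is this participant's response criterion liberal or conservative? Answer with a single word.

z(H) = -0.871, z(FA) = -0.784
c = −½·(z(H) + z(FA)) = 0.8275
c > 0 → conservative criterion (biased toward responding “no”).

conservative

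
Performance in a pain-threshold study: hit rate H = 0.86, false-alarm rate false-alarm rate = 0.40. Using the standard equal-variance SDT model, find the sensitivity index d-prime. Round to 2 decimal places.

d-prime = 1.33

z(H) = 1.080
z(FA) = -0.253
d' = z(H) − z(FA) = 1.080 − (-0.253) = 1.333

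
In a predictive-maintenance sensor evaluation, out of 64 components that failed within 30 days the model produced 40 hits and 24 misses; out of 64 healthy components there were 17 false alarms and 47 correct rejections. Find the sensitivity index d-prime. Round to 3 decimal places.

H = 40/64 = 0.6250
FA = 17/64 = 0.2656
z(H) = 0.3186
z(FA) = -0.6262
d' = z(H) − z(FA) = 0.3186 − (-0.6262) = 0.9448

d-prime = 0.945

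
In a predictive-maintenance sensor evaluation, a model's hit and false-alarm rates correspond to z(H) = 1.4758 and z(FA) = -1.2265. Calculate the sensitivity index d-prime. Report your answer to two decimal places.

d' = z(H) − z(FA) = 1.4758 − (-1.2265) = 2.7023

d-prime = 2.70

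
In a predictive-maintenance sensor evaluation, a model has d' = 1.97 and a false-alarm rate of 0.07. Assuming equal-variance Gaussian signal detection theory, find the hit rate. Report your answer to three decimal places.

hit rate = 0.689

z(false-alarm rate) = z(0.07) = -1.4758
z(H) = z(FA) + d' = -1.4758 + 1.97 = 0.4942
hit rate = Φ(0.4942) = 0.6894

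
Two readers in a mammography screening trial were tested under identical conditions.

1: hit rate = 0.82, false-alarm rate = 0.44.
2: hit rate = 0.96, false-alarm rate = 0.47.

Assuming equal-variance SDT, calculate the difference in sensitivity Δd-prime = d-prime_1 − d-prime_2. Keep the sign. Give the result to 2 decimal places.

1: z(0.82) = 0.915, z(0.44) = -0.151, d' = 1.066
2: z(0.96) = 1.751, z(0.47) = -0.075, d' = 1.826
Δd' = d'_1 − d'_2 = 1.066 − 1.826 = -0.760
2 has the higher sensitivity.

Δd-prime = -0.76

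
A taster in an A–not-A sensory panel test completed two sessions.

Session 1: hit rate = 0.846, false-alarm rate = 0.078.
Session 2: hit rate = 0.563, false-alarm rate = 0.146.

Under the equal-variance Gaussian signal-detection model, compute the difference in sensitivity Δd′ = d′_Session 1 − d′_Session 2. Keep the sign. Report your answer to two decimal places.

Session 1: z(0.846) = 1.019, z(0.078) = -1.419, d' = 2.438
Session 2: z(0.563) = 0.159, z(0.146) = -1.054, d' = 1.213
Δd' = d'_Session 1 − d'_Session 2 = 2.438 − 1.213 = 1.225
Session 1 has the higher sensitivity.

Δd′ = 1.23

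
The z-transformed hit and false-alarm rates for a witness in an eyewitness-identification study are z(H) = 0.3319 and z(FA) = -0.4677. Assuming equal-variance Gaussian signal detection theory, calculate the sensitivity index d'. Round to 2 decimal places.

d' = 0.80

d' = z(H) − z(FA) = 0.3319 − (-0.4677) = 0.7996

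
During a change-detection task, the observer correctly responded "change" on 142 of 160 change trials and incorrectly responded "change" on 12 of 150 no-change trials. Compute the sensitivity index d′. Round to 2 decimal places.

H = 142/160 = 0.8875
FA = 12/150 = 0.0800
z(0.8875) = 1.213, z(0.0800) = -1.405
d' = z(H) − z(FA) = 1.213 − (-1.405) = 2.618

d′ = 2.62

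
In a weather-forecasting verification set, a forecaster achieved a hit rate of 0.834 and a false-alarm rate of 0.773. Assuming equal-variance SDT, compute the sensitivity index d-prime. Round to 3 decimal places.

Φ⁻¹(H) = 0.9701
Φ⁻¹(FA) = 0.7488
d' = z(H) − z(FA) = 0.9701 − 0.7488 = 0.2213

d-prime = 0.221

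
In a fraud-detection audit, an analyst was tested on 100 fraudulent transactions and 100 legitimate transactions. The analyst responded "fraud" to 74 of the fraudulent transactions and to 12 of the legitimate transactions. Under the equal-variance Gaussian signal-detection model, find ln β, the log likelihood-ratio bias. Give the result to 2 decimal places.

H = 74/100 = 0.7400
FA = 12/100 = 0.1200
Φ⁻¹(H) = 0.643
Φ⁻¹(FA) = -1.175
ln β = −½·[z(H)² − z(FA)²] = −0.5 × (0.413 − 1.381) = 0.484

ln β = 0.48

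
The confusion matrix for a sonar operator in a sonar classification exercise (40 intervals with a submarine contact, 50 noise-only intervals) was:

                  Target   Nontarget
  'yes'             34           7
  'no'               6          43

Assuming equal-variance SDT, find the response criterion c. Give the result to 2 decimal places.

c = 0.02

H = 34/40 = 0.8500
FA = 7/50 = 0.1400
Φ⁻¹(H) = Φ⁻¹(0.8500) = 1.0364
Φ⁻¹(FA) = Φ⁻¹(0.1400) = -1.0803
c = −½·[z(H) + z(FA)] = −0.5 × (1.0364 + (-1.0803)) = 0.02195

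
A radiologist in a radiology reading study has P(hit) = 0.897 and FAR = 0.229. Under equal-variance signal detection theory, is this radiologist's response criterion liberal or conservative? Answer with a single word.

z(H) = 1.265, z(FA) = -0.742
c = −½·(z(H) + z(FA)) = -0.2615
c < 0 → liberal criterion (biased toward responding “yes”).

liberal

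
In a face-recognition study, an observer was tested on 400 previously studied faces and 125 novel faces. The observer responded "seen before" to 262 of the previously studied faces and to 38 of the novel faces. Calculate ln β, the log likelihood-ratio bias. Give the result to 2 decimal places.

ln β = 0.05

H = 262/400 = 0.6550
FA = 38/125 = 0.3040
Φ⁻¹(H) = Φ⁻¹(0.6550) = 0.399
Φ⁻¹(FA) = Φ⁻¹(0.3040) = -0.513
ln β = −½·[z(H)² − z(FA)²] = −0.5 × (0.159 − 0.263) = 0.052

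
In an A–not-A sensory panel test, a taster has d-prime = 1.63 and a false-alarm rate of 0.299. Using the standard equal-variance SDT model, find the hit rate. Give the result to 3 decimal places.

z(false-alarm rate) = z(0.299) = -0.5273
z(H) = z(FA) + d' = -0.5273 + 1.63 = 1.1027
hit rate = Φ(1.1027) = 0.8649

hit rate = 0.865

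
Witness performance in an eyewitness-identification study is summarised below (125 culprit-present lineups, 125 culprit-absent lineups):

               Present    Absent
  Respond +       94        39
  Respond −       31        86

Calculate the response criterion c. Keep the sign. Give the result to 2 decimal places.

c = -0.10

H = 94/125 = 0.7520
FA = 39/125 = 0.3120
z(0.7520) = 0.6808, z(0.3120) = -0.4902
c = −½·[z(H) + z(FA)] = −0.5 × (0.6808 + (-0.4902)) = -0.0953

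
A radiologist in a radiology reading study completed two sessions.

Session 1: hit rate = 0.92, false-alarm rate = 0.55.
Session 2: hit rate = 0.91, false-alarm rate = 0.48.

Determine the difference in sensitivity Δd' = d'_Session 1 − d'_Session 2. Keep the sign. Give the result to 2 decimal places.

Δd' = -0.11

Session 1: z(0.92) = 1.405, z(0.55) = 0.126, d' = 1.279
Session 2: z(0.91) = 1.341, z(0.48) = -0.050, d' = 1.391
Δd' = d'_Session 1 − d'_Session 2 = 1.279 − 1.391 = -0.112
Session 2 has the higher sensitivity.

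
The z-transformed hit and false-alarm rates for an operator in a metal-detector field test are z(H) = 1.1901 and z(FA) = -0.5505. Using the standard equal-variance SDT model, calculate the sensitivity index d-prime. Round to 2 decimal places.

d' = z(H) − z(FA) = 1.1901 − (-0.5505) = 1.7406

d-prime = 1.74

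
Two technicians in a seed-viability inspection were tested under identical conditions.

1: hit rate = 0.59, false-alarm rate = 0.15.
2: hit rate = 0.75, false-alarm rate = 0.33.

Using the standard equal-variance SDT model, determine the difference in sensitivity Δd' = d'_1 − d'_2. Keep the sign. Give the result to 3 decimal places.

Δd' = 0.150

1: z(0.59) = 0.2275, z(0.15) = -1.0364, d' = 1.2639
2: z(0.75) = 0.6745, z(0.33) = -0.4399, d' = 1.1144
Δd' = d'_1 − d'_2 = 1.2639 − 1.1144 = 0.1495
1 has the higher sensitivity.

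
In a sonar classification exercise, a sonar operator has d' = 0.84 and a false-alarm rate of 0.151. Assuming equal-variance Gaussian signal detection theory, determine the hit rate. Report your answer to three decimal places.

hit rate = 0.424

z(false-alarm rate) = z(0.151) = -1.0322
z(H) = z(FA) + d' = -1.0322 + 0.84 = -0.1922
hit rate = Φ(-0.1922) = 0.4238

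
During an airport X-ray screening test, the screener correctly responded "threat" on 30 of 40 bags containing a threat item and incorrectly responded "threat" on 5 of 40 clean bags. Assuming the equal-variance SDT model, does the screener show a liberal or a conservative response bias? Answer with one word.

conservative

z(H) = 0.674, z(FA) = -1.150
c = −½·(z(H) + z(FA)) = 0.238
c > 0 → conservative criterion (biased toward responding “no”).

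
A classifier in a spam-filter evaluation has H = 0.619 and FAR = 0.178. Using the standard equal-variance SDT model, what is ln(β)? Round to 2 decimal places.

ln β = 0.38

z(H) = z(0.619) = 0.303
z(FA) = z(0.178) = -0.923
ln β = −½·[z(H)² − z(FA)²] = −0.5 × (0.092 − 0.852) = 0.380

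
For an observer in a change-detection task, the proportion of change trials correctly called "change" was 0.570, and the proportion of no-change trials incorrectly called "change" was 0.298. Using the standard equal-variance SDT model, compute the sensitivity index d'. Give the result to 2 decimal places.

z(H) = 0.1764
z(FA) = -0.5302
d' = z(H) − z(FA) = 0.1764 − (-0.5302) = 0.7066

d' = 0.71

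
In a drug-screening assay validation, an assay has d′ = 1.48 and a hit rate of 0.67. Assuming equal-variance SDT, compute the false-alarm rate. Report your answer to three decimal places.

z(hit rate) = z(0.67) = 0.4399
z(FA) = z(H) − d' = 0.4399 − 1.48 = -1.0401
false-alarm rate = Φ(-1.0401) = 0.1491

false-alarm rate = 0.149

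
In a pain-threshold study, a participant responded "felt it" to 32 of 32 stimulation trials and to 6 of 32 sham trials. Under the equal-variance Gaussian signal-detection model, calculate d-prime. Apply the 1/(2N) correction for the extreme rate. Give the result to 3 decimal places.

The hit rate is 32/32 = 1, so apply the 1/(2N) correction: H → 1 − 1/(2·32) = 0.98438.
z(H) = z(0.98438) = 2.1540
z(FA) = z(0.18750) = -0.8871
d' = 2.1540 − (-0.8871) = 3.0411

d-prime = 3.041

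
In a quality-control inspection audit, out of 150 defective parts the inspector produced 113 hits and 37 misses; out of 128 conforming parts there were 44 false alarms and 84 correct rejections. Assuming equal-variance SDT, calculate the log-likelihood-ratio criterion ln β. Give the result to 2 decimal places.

ln β = -0.15

H = 113/150 = 0.7533
FA = 44/128 = 0.3438
Φ⁻¹(H) = Φ⁻¹(0.7533) = 0.685
Φ⁻¹(FA) = Φ⁻¹(0.3438) = -0.402
ln β = −½·[z(H)² − z(FA)²] = −0.5 × (0.469 − 0.162) = -0.1535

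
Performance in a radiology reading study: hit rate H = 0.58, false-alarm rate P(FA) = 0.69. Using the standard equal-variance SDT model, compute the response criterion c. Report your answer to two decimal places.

Φ⁻¹(0.58) = 0.2019, Φ⁻¹(0.69) = 0.4959
c = −½·[z(H) + z(FA)] = −0.5 × (0.2019 + 0.4959) = -0.3489
c < 0: the radiologist has a liberal response bias.

c = -0.35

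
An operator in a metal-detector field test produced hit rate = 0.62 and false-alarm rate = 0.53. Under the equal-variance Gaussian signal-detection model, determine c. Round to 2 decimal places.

z(H) = 0.3055
z(FA) = 0.0753
c = −½·[z(H) + z(FA)] = −0.5 × (0.3055 + 0.0753) = -0.1904

c = -0.19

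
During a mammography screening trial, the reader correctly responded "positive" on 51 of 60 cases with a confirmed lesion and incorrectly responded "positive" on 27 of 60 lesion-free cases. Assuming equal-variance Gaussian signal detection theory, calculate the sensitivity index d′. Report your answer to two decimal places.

d′ = 1.16

H = 51/60 = 0.8500
FA = 27/60 = 0.4500
z(H) = z(0.8500) = 1.036
z(FA) = z(0.4500) = -0.126
d' = z(H) − z(FA) = 1.036 − (-0.126) = 1.162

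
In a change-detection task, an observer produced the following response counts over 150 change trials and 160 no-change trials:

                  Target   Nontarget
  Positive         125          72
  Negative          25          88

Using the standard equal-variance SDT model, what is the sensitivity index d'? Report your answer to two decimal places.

H = 125/150 = 0.8333
FA = 72/160 = 0.4500
z(H) = z(0.8333) = 0.9673
z(FA) = z(0.4500) = -0.1257
d' = z(H) − z(FA) = 0.9673 − (-0.1257) = 1.0930

d' = 1.09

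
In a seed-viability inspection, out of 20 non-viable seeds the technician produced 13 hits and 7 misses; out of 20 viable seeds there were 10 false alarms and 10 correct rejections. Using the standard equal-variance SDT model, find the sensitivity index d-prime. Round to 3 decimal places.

d-prime = 0.385

H = 13/20 = 0.6500
FA = 10/20 = 0.5000
Φ⁻¹(0.6500) = 0.3853, Φ⁻¹(0.5000) = 0.0000
d' = z(H) − z(FA) = 0.3853 − 0.0000 = 0.3853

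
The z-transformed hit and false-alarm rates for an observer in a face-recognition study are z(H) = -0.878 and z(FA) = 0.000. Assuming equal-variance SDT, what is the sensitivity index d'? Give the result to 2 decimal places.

d' = z(H) − z(FA) = -0.878 − 0.000 = -0.878

d' = -0.88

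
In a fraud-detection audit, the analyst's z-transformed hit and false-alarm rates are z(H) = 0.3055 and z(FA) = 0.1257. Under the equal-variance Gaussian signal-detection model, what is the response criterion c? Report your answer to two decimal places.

c = -0.22

c = −½·[z(H) + z(FA)] = −½·(0.3055 + 0.1257) = -0.2156
c < 0: the analyst has a liberal response bias.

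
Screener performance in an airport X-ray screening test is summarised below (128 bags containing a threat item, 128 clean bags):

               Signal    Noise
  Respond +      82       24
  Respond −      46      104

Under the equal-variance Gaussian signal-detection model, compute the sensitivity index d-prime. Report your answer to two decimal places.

d-prime = 1.25

H = 82/128 = 0.6406
FA = 24/128 = 0.1875
z(H) = 0.3601
z(FA) = -0.8871
d' = z(H) − z(FA) = 0.3601 − (-0.8871) = 1.2472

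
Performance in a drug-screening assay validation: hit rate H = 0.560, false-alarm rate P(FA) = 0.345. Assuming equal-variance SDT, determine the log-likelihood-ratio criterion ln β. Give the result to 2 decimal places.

ln β = 0.07

z(H) = 0.151
z(FA) = -0.399
ln β = −½·[z(H)² − z(FA)²] = −0.5 × (0.023 − 0.159) = 0.068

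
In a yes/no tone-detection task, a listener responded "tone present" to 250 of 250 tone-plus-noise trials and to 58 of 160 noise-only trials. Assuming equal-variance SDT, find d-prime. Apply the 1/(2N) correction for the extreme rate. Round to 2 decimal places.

d-prime = 3.23

The hit rate is 250/250 = 1, so apply the 1/(2N) correction: H → 1 − 1/(2·250) = 0.99800.
z(H) = z(0.99800) = 2.878
z(FA) = z(0.36250) = -0.352
d' = 2.878 − (-0.352) = 3.230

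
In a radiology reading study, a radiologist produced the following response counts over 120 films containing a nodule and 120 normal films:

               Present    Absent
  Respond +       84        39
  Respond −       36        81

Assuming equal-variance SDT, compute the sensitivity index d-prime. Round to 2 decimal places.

H = 84/120 = 0.7000
FA = 39/120 = 0.3250
Φ⁻¹(H) = Φ⁻¹(0.7000) = 0.5244
Φ⁻¹(FA) = Φ⁻¹(0.3250) = -0.4538
d' = z(H) − z(FA) = 0.5244 − (-0.4538) = 0.9782

d-prime = 0.98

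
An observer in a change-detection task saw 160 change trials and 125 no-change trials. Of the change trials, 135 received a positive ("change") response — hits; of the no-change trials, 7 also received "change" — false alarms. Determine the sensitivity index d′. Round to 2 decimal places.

d′ = 2.60

H = 135/160 = 0.8438
FA = 7/125 = 0.0560
z(H) = z(0.8438) = 1.010
z(FA) = z(0.0560) = -1.589
d' = z(H) − z(FA) = 1.010 − (-1.589) = 2.599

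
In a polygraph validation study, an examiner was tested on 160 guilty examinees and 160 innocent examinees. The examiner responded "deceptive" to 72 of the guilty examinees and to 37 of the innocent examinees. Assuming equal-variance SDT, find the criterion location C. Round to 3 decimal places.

C = 0.430

H = 72/160 = 0.4500
FA = 37/160 = 0.2313
Φ⁻¹(H) = -0.1257
Φ⁻¹(FA) = -0.7346
c = −½·[z(H) + z(FA)] = −0.5 × (-0.1257 + (-0.7346)) = 0.43015
c > 0: the examiner has a conservative response bias.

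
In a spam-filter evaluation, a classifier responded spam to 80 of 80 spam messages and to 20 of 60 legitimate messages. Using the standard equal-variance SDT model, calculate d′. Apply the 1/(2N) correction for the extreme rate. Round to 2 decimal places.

The hit rate is 80/80 = 1, so apply the 1/(2N) correction: H → 1 − 1/(2·80) = 0.99375.
z(H) = z(0.99375) = 2.498
z(FA) = z(0.33333) = -0.431
d' = 2.498 − (-0.431) = 2.929

d′ = 2.93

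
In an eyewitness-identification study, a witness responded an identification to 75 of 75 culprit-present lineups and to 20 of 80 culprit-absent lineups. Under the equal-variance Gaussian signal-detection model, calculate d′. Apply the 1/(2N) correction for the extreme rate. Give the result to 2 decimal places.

d′ = 3.15

The hit rate is 75/75 = 1, so apply the 1/(2N) correction: H → 1 − 1/(2·75) = 0.99333.
z(H) = z(0.99333) = 2.475
z(FA) = z(0.25000) = -0.674
d' = 2.475 − (-0.674) = 3.149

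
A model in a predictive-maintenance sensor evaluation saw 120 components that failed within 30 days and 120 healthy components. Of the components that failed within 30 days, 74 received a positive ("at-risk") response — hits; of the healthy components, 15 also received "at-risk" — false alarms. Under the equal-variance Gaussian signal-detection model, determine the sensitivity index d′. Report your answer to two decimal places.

H = 74/120 = 0.6167
FA = 15/120 = 0.1250
Φ⁻¹(H) = Φ⁻¹(0.6167) = 0.2968
Φ⁻¹(FA) = Φ⁻¹(0.1250) = -1.1503
d' = z(H) − z(FA) = 0.2968 − (-1.1503) = 1.4471

d′ = 1.45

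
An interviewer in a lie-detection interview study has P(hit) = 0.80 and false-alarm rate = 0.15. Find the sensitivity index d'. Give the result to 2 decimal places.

d' = 1.88

z(H) = z(0.80) = 0.8416
z(FA) = z(0.15) = -1.0364
d' = z(H) − z(FA) = 0.8416 − (-1.0364) = 1.8780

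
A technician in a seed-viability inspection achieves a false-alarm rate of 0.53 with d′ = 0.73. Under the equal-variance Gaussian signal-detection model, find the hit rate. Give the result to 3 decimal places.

hit rate = 0.790

z(false-alarm rate) = z(0.53) = 0.0753
z(H) = z(FA) + d' = 0.0753 + 0.73 = 0.8053
hit rate = Φ(0.8053) = 0.7897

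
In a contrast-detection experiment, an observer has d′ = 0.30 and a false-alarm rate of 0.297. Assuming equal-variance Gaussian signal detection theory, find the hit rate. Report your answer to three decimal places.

hit rate = 0.408

z(false-alarm rate) = z(0.297) = -0.5330
z(H) = z(FA) + d' = -0.5330 + 0.30 = -0.2330
hit rate = Φ(-0.2330) = 0.4079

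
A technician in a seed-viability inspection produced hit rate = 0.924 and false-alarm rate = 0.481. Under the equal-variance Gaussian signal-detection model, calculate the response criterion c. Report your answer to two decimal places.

c = -0.69

Φ⁻¹(H) = 1.433
Φ⁻¹(FA) = -0.048
c = −½·[z(H) + z(FA)] = −0.5 × (1.433 + (-0.048)) = -0.6925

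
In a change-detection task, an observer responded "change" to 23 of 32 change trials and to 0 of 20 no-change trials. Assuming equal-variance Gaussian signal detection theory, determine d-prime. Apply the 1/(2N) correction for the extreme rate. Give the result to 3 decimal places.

d-prime = 2.539

The false-alarm rate is 0/20 = 0, so apply the 1/(2N) correction: FA → 1/(2·20) = 0.02500.
z(H) = z(0.71875) = 0.5791
z(FA) = z(0.02500) = -1.9600
d' = 0.5791 − (-1.9600) = 2.5391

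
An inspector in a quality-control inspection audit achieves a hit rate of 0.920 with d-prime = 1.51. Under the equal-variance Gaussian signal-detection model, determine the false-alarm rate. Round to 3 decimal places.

false-alarm rate = 0.458

z(hit rate) = z(0.920) = 1.4051
z(FA) = z(H) − d' = 1.4051 − 1.51 = -0.1049
false-alarm rate = Φ(-0.1049) = 0.4582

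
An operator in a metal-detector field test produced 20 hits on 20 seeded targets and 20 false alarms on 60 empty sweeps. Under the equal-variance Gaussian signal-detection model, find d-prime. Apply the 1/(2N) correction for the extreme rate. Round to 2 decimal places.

The hit rate is 20/20 = 1, so apply the 1/(2N) correction: H → 1 − 1/(2·20) = 0.97500.
z(H) = z(0.97500) = 1.960
z(FA) = z(0.33333) = -0.431
d' = 1.960 − (-0.431) = 2.391

d-prime = 2.39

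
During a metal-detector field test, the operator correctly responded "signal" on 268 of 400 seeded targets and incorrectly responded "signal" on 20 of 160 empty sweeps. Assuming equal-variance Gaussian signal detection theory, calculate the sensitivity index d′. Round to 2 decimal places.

H = 268/400 = 0.6700
FA = 20/160 = 0.1250
z(H) = 0.440
z(FA) = -1.150
d' = z(H) − z(FA) = 0.440 − (-1.150) = 1.590

d′ = 1.59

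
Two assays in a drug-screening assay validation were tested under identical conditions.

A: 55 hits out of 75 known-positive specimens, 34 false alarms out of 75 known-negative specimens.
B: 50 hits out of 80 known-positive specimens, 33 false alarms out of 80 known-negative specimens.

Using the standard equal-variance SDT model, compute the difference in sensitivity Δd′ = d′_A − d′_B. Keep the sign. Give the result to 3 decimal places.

A: z(0.7333) = 0.6228, z(0.4533) = -0.1173, d' = 0.7401
B: z(0.6250) = 0.3186, z(0.4125) = -0.2211, d' = 0.5397
Δd' = d'_A − d'_B = 0.7401 − 0.5397 = 0.2004
A has the higher sensitivity.

Δd′ = 0.200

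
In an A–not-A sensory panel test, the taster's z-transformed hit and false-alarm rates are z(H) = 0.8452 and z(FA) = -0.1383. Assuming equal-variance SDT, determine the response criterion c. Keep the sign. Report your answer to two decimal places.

c = −½·[z(H) + z(FA)] = −½·(0.8452 + (-0.1383)) = -0.35345
c < 0: the taster has a liberal response bias.

c = -0.35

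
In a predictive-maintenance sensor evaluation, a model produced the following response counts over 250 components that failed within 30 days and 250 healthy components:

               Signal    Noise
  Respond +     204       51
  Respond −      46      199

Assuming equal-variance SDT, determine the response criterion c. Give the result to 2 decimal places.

H = 204/250 = 0.8160
FA = 51/250 = 0.2040
z(H) = 0.900
z(FA) = -0.827
c = −½·[z(H) + z(FA)] = −0.5 × (0.900 + (-0.827)) = -0.0365
c < 0: the model has a liberal response bias.

c = -0.04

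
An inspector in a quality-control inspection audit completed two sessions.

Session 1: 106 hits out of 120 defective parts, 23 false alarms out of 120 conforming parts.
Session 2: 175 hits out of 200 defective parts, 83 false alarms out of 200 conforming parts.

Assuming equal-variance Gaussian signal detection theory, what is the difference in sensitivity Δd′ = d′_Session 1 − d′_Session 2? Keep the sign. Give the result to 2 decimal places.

Session 1: z(0.8833) = 1.192, z(0.1917) = -0.872, d' = 2.064
Session 2: z(0.8750) = 1.150, z(0.4150) = -0.215, d' = 1.365
Δd' = d'_Session 1 − d'_Session 2 = 2.064 − 1.365 = 0.699
Session 1 has the higher sensitivity.

Δd′ = 0.70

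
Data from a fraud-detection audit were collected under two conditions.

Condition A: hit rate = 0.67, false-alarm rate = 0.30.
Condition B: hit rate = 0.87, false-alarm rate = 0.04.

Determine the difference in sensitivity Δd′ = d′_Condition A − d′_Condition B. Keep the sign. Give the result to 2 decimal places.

Δd′ = -1.91

Condition A: z(0.67) = 0.440, z(0.30) = -0.524, d' = 0.964
Condition B: z(0.87) = 1.126, z(0.04) = -1.751, d' = 2.877
Δd' = d'_Condition A − d'_Condition B = 0.964 − 2.877 = -1.913
Condition B has the higher sensitivity.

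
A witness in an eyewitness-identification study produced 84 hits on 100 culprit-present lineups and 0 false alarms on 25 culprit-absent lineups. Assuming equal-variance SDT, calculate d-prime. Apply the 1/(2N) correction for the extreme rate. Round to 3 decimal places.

The false-alarm rate is 0/25 = 0, so apply the 1/(2N) correction: FA → 1/(2·25) = 0.02000.
z(H) = z(0.84000) = 0.9945
z(FA) = z(0.02000) = -2.0537
d' = 0.9945 − (-2.0537) = 3.0482

d-prime = 3.048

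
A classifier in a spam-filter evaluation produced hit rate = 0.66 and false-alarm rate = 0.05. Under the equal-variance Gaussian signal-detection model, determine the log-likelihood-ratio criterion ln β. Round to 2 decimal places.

z(H) = z(0.66) = 0.412
z(FA) = z(0.05) = -1.645
ln β = −½·[z(H)² − z(FA)²] = −0.5 × (0.170 − 2.706) = 1.268

ln β = 1.27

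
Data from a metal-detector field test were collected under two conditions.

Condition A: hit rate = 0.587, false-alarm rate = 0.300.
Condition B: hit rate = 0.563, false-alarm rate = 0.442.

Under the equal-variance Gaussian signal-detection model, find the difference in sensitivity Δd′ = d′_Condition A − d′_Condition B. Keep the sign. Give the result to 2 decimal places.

Δd′ = 0.44

Condition A: z(0.587) = 0.220, z(0.300) = -0.524, d' = 0.744
Condition B: z(0.563) = 0.159, z(0.442) = -0.146, d' = 0.305
Δd' = d'_Condition A − d'_Condition B = 0.744 − 0.305 = 0.439
Condition A has the higher sensitivity.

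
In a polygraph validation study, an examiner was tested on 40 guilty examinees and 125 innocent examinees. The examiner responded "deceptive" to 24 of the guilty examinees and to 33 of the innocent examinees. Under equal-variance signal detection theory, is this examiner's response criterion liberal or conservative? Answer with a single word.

conservative

z(H) = 0.253, z(FA) = -0.631
c = −½·(z(H) + z(FA)) = 0.189
c > 0 → conservative criterion (biased toward responding “no”).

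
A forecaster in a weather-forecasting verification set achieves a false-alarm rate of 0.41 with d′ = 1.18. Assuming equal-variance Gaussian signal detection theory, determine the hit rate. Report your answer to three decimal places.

z(false-alarm rate) = z(0.41) = -0.2275
z(H) = z(FA) + d' = -0.2275 + 1.18 = 0.9525
hit rate = Φ(0.9525) = 0.8296

hit rate = 0.830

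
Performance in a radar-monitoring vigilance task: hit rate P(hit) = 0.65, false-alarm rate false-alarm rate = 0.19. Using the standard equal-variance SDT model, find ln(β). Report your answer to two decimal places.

ln β = 0.31

Φ⁻¹(H) = Φ⁻¹(0.65) = 0.385
Φ⁻¹(FA) = Φ⁻¹(0.19) = -0.878
ln β = −½·[z(H)² − z(FA)²] = −0.5 × (0.148 − 0.771) = 0.3115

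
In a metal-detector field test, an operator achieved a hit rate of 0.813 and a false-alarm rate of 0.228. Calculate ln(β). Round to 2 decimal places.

ln β = -0.12

Φ⁻¹(0.813) = 0.889, Φ⁻¹(0.228) = -0.745
ln β = −½·[z(H)² − z(FA)²] = −0.5 × (0.790 − 0.555) = -0.1175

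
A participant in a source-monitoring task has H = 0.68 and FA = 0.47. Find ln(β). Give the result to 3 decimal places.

ln β = -0.107

z(H) = 0.4677
z(FA) = -0.0753
ln β = −½·[z(H)² − z(FA)²] = −0.5 × (0.2187 − 0.0057) = -0.1065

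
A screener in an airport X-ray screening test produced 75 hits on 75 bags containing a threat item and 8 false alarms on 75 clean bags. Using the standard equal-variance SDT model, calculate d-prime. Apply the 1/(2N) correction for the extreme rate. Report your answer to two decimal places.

d-prime = 3.72

The hit rate is 75/75 = 1, so apply the 1/(2N) correction: H → 1 − 1/(2·75) = 0.99333.
z(H) = z(0.99333) = 2.475
z(FA) = z(0.10667) = -1.244
d' = 2.475 − (-1.244) = 3.719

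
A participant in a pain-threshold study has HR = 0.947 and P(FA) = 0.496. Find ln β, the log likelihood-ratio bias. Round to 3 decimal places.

z(H) = z(0.947) = 1.6164
z(FA) = z(0.496) = -0.0100
ln β = −½·[z(H)² − z(FA)²] = −0.5 × (2.6127 − 0.0001) = -1.3063

ln β = -1.306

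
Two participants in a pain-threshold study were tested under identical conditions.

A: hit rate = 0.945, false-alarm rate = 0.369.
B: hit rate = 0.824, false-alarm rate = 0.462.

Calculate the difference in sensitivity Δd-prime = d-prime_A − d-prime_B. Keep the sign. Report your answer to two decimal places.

A: z(0.945) = 1.598, z(0.369) = -0.335, d' = 1.933
B: z(0.824) = 0.931, z(0.462) = -0.095, d' = 1.026
Δd' = d'_A − d'_B = 1.933 − 1.026 = 0.907
A has the higher sensitivity.

Δd-prime = 0.91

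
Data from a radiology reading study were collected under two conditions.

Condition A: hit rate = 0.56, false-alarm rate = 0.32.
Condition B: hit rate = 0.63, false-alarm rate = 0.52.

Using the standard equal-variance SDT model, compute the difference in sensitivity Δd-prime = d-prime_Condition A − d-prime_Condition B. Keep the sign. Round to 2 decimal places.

Δd-prime = 0.34

Condition A: z(0.56) = 0.151, z(0.32) = -0.468, d' = 0.619
Condition B: z(0.63) = 0.332, z(0.52) = 0.050, d' = 0.282
Δd' = d'_Condition A − d'_Condition B = 0.619 − 0.282 = 0.337
Condition A has the higher sensitivity.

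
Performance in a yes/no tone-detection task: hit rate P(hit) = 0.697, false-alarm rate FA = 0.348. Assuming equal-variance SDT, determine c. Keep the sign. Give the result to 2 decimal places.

c = -0.06

z(H) = z(0.697) = 0.5158
z(FA) = z(0.348) = -0.3907
c = −½·[z(H) + z(FA)] = −0.5 × (0.5158 + (-0.3907)) = -0.06255
c < 0: the listener has a liberal response bias.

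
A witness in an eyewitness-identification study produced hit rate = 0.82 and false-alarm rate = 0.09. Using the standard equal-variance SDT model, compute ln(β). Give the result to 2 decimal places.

ln β = 0.48

z(H) = 0.915
z(FA) = -1.341
ln β = −½·[z(H)² − z(FA)²] = −0.5 × (0.837 − 1.798) = 0.4805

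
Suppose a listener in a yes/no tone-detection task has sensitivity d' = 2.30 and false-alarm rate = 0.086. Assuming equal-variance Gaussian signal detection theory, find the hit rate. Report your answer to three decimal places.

hit rate = 0.825

z(false-alarm rate) = z(0.086) = -1.3658
z(H) = z(FA) + d' = -1.3658 + 2.30 = 0.9342
hit rate = Φ(0.9342) = 0.8249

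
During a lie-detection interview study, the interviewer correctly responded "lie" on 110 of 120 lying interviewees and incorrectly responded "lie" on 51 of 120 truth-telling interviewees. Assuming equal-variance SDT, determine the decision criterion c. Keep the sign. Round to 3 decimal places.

c = -0.597

H = 110/120 = 0.9167
FA = 51/120 = 0.4250
Φ⁻¹(H) = 1.3832
Φ⁻¹(FA) = -0.1891
c = −½·[z(H) + z(FA)] = −0.5 × (1.3832 + (-0.1891)) = -0.59705
c < 0: the interviewer has a liberal response bias.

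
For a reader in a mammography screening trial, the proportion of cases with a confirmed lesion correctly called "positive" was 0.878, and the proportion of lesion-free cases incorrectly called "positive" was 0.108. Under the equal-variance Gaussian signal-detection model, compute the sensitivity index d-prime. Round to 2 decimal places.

d-prime = 2.40

z(0.878) = 1.165, z(0.108) = -1.237
d' = z(H) − z(FA) = 1.165 − (-1.237) = 2.402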